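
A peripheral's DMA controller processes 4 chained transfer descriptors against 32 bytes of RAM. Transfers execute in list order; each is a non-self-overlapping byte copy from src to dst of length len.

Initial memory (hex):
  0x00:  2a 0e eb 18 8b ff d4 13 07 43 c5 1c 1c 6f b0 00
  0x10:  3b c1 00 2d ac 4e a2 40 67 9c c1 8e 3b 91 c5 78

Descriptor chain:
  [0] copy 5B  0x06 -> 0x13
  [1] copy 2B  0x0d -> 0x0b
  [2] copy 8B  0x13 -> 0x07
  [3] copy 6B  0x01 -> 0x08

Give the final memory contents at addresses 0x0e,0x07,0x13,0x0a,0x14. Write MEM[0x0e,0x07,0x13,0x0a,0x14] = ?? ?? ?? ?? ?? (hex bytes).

D0: mem[0x13..0x17] <- [d4 13 07 43 c5]
D1: mem[0x0b..0x0c] <- [6f b0]
D2: mem[0x07..0x0e] <- [d4 13 07 43 c5 67 9c c1]
D3: mem[0x08..0x0d] <- [0e eb 18 8b ff d4]
query mem[0x0e]=0xc1, mem[0x07]=0xd4, mem[0x13]=0xd4, mem[0x0a]=0x18, mem[0x14]=0x13

MEM[0x0e,0x07,0x13,0x0a,0x14] = c1 d4 d4 18 13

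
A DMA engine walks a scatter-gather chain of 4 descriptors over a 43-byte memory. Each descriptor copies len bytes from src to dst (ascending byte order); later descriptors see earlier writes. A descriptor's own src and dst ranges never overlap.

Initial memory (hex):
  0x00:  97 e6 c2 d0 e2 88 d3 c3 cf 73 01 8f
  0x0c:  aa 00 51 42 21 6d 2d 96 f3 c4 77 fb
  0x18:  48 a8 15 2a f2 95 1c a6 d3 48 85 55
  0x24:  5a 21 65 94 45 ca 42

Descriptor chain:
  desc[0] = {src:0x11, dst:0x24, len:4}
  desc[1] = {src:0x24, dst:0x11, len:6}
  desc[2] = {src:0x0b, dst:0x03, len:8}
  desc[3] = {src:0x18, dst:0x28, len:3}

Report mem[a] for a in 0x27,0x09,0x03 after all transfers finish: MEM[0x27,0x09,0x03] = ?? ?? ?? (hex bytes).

D0: mem[0x24..0x27] <- [6d 2d 96 f3]
D1: mem[0x11..0x16] <- [6d 2d 96 f3 45 ca]
D2: mem[0x03..0x0a] <- [8f aa 00 51 42 21 6d 2d]
D3: mem[0x28..0x2a] <- [48 a8 15]
query mem[0x27]=0xf3, mem[0x09]=0x6d, mem[0x03]=0x8f

MEM[0x27,0x09,0x03] = f3 6d 8f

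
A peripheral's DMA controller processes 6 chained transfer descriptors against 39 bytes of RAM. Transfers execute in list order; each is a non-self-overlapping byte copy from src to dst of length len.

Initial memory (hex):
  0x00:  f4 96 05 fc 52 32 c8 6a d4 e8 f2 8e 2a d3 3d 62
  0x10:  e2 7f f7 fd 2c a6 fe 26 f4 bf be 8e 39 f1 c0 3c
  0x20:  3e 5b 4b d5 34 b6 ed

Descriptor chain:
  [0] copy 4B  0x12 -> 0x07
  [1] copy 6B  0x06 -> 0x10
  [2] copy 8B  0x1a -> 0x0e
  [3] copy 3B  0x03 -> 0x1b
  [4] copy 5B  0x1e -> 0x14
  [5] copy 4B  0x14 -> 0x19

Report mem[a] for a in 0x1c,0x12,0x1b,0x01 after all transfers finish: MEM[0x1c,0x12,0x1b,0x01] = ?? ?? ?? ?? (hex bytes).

MEM[0x1c,0x12,0x1b,0x01] = 5b c0 3e 96

  after D0: wrote 4B at 0x07 = f7fd2ca6
  after D1: wrote 6B at 0x10 = c8f7fd2ca68e
  after D2: wrote 8B at 0x0e = be8e39f1c03c3e5b
  after D3: wrote 3B at 0x1b = fc5232
  after D4: wrote 5B at 0x14 = c03c3e5b4b
  after D5: wrote 4B at 0x19 = c03c3e5b
query mem[0x1c]=0x5b, mem[0x12]=0xc0, mem[0x1b]=0x3e, mem[0x01]=0x96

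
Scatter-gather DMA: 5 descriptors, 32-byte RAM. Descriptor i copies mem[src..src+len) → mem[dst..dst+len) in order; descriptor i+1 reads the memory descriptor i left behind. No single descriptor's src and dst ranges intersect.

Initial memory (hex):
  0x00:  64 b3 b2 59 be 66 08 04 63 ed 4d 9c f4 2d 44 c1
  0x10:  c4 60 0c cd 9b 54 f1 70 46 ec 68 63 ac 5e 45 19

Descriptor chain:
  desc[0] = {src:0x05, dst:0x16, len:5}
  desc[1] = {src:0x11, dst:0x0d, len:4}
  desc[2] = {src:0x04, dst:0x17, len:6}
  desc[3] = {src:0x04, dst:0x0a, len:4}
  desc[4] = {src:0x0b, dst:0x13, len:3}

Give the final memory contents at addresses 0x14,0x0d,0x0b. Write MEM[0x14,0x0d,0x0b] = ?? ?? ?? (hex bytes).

[0] 0x05->0x16 len=5 : 66 08 04 63 ed
[1] 0x11->0x0d len=4 : 60 0c cd 9b
[2] 0x04->0x17 len=6 : be 66 08 04 63 ed
[3] 0x04->0x0a len=4 : be 66 08 04
[4] 0x0b->0x13 len=3 : 66 08 04
query mem[0x14]=0x08, mem[0x0d]=0x04, mem[0x0b]=0x66

MEM[0x14,0x0d,0x0b] = 08 04 66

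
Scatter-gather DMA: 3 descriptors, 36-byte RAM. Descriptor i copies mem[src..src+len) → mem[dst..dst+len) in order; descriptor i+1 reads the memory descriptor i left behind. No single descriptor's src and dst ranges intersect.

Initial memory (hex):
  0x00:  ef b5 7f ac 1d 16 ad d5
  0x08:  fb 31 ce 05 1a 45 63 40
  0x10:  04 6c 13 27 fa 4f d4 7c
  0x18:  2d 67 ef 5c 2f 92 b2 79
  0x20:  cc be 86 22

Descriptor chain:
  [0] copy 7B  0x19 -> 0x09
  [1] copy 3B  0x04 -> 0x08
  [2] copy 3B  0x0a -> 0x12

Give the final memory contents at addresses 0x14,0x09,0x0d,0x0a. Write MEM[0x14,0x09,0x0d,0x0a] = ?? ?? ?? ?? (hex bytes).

#0 dst[0x09+7] := {0x67,0xef,0x5c,0x2f,0x92,0xb2,0x79}
#1 dst[0x08+3] := {0x1d,0x16,0xad}
#2 dst[0x12+3] := {0xad,0x5c,0x2f}
query mem[0x14]=0x2f, mem[0x09]=0x16, mem[0x0d]=0x92, mem[0x0a]=0xad

MEM[0x14,0x09,0x0d,0x0a] = 2f 16 92 ad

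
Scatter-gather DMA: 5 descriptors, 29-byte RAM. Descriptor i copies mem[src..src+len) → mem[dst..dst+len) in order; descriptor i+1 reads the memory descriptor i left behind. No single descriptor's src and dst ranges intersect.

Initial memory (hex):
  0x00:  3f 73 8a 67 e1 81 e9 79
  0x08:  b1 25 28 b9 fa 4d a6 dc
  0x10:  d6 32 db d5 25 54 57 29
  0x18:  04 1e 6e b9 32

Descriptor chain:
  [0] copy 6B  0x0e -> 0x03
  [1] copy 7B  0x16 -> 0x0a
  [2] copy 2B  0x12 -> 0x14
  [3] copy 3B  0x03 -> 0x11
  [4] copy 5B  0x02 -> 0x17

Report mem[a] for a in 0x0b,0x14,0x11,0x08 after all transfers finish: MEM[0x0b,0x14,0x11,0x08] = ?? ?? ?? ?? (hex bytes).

#0 dst[0x03+6] := {0xa6,0xdc,0xd6,0x32,0xdb,0xd5}
#1 dst[0x0a+7] := {0x57,0x29,0x04,0x1e,0x6e,0xb9,0x32}
#2 dst[0x14+2] := {0xdb,0xd5}
#3 dst[0x11+3] := {0xa6,0xdc,0xd6}
#4 dst[0x17+5] := {0x8a,0xa6,0xdc,0xd6,0x32}
query mem[0x0b]=0x29, mem[0x14]=0xdb, mem[0x11]=0xa6, mem[0x08]=0xd5

MEM[0x0b,0x14,0x11,0x08] = 29 db a6 d5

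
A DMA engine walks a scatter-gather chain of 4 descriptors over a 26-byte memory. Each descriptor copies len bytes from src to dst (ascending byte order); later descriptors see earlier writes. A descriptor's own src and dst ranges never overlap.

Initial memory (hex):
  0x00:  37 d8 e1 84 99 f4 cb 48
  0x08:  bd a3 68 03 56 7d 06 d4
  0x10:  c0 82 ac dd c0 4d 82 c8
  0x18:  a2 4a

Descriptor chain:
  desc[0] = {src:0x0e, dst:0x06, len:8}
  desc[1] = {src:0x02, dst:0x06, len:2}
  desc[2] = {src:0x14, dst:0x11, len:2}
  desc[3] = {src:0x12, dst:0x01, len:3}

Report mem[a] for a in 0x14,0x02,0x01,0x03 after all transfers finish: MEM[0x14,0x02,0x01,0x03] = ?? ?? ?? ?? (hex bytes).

  after D0: wrote 8B at 0x06 = 06d4c082acddc04d
  after D1: wrote 2B at 0x06 = e184
  after D2: wrote 2B at 0x11 = c04d
  after D3: wrote 3B at 0x01 = 4dddc0
query mem[0x14]=0xc0, mem[0x02]=0xdd, mem[0x01]=0x4d, mem[0x03]=0xc0

MEM[0x14,0x02,0x01,0x03] = c0 dd 4d c0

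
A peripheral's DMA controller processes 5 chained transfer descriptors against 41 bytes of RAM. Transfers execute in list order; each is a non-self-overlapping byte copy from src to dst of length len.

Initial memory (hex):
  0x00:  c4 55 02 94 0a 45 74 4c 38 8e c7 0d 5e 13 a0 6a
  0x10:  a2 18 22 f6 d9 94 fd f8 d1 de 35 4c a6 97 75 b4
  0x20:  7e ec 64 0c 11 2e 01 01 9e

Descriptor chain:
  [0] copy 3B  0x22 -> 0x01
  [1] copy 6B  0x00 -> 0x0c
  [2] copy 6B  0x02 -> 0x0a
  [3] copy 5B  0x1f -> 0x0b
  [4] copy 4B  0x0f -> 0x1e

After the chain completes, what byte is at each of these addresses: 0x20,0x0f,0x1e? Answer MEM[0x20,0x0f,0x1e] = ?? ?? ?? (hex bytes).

MEM[0x20,0x0f,0x1e] = 45 0c 0c

[0] 0x22->0x01 len=3 : 64 0c 11
[1] 0x00->0x0c len=6 : c4 64 0c 11 0a 45
[2] 0x02->0x0a len=6 : 0c 11 0a 45 74 4c
[3] 0x1f->0x0b len=5 : b4 7e ec 64 0c
[4] 0x0f->0x1e len=4 : 0c 0a 45 22
query mem[0x20]=0x45, mem[0x0f]=0x0c, mem[0x1e]=0x0c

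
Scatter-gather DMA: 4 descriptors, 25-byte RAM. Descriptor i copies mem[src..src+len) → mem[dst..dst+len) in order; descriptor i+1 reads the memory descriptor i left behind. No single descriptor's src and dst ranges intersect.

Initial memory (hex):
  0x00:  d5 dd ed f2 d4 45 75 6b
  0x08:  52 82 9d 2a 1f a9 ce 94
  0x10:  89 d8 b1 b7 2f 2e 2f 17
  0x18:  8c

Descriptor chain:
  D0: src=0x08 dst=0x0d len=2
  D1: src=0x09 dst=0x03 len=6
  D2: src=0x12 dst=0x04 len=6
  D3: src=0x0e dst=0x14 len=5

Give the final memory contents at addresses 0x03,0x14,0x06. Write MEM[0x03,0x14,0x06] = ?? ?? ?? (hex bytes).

MEM[0x03,0x14,0x06] = 82 82 2f

[0] 0x08->0x0d len=2 : 52 82
[1] 0x09->0x03 len=6 : 82 9d 2a 1f 52 82
[2] 0x12->0x04 len=6 : b1 b7 2f 2e 2f 17
[3] 0x0e->0x14 len=5 : 82 94 89 d8 b1
query mem[0x03]=0x82, mem[0x14]=0x82, mem[0x06]=0x2f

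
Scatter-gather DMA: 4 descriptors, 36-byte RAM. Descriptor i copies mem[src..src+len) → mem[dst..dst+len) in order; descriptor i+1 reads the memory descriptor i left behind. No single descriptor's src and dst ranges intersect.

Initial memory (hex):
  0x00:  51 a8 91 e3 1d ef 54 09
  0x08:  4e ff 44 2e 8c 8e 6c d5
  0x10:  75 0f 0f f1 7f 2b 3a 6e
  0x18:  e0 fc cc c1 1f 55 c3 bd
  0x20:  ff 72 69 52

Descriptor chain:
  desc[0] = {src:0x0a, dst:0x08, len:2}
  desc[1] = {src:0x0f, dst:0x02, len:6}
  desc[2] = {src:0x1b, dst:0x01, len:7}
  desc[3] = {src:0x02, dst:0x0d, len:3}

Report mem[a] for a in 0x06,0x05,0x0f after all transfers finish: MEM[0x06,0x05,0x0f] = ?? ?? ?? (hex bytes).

MEM[0x06,0x05,0x0f] = ff bd c3

  after D0: wrote 2B at 0x08 = 442e
  after D1: wrote 6B at 0x02 = d5750f0ff17f
  after D2: wrote 7B at 0x01 = c11f55c3bdff72
  after D3: wrote 3B at 0x0d = 1f55c3
query mem[0x06]=0xff, mem[0x05]=0xbd, mem[0x0f]=0xc3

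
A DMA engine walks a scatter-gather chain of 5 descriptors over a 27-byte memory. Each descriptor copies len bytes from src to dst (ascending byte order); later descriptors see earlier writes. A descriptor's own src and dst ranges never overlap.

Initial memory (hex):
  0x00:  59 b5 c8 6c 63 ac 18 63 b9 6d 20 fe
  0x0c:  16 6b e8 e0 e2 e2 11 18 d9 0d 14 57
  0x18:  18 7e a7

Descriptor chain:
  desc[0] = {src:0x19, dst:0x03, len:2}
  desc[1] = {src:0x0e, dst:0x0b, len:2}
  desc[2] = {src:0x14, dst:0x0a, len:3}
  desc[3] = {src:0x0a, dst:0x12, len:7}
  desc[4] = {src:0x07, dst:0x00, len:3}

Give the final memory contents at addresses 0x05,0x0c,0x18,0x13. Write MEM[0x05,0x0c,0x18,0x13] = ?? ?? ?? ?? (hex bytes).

MEM[0x05,0x0c,0x18,0x13] = ac 14 e2 0d

#0 dst[0x03+2] := {0x7e,0xa7}
#1 dst[0x0b+2] := {0xe8,0xe0}
#2 dst[0x0a+3] := {0xd9,0x0d,0x14}
#3 dst[0x12+7] := {0xd9,0x0d,0x14,0x6b,0xe8,0xe0,0xe2}
#4 dst[0x00+3] := {0x63,0xb9,0x6d}
query mem[0x05]=0xac, mem[0x0c]=0x14, mem[0x18]=0xe2, mem[0x13]=0x0d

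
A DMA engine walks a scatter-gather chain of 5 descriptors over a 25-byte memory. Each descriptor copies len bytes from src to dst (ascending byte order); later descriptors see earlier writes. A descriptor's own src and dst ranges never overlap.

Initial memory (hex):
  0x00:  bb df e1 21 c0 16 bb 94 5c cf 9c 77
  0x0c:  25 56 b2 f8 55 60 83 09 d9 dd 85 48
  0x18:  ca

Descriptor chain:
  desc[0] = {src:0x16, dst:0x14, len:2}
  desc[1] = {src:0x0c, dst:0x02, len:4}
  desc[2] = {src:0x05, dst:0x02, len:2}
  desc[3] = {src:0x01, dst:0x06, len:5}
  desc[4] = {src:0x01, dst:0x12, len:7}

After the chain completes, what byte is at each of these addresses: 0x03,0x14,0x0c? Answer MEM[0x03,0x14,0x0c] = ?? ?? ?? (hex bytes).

MEM[0x03,0x14,0x0c] = bb bb 25

  after D0: wrote 2B at 0x14 = 8548
  after D1: wrote 4B at 0x02 = 2556b2f8
  after D2: wrote 2B at 0x02 = f8bb
  after D3: wrote 5B at 0x06 = dff8bbb2f8
  after D4: wrote 7B at 0x12 = dff8bbb2f8dff8
query mem[0x03]=0xbb, mem[0x14]=0xbb, mem[0x0c]=0x25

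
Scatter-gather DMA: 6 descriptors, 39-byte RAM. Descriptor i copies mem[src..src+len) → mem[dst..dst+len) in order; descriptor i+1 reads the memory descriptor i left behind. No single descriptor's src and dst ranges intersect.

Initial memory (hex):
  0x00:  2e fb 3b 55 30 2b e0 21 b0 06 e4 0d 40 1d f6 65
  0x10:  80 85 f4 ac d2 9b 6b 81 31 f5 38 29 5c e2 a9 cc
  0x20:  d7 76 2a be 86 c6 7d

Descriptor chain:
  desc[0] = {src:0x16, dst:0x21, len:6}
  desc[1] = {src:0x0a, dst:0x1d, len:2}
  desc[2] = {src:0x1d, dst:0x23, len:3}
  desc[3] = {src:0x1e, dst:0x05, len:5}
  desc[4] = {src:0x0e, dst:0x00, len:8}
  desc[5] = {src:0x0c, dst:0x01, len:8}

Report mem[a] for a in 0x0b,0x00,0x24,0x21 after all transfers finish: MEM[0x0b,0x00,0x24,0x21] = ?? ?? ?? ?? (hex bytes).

D0: mem[0x21..0x26] <- [6b 81 31 f5 38 29]
D1: mem[0x1d..0x1e] <- [e4 0d]
D2: mem[0x23..0x25] <- [e4 0d cc]
D3: mem[0x05..0x09] <- [0d cc d7 6b 81]
D4: mem[0x00..0x07] <- [f6 65 80 85 f4 ac d2 9b]
D5: mem[0x01..0x08] <- [40 1d f6 65 80 85 f4 ac]
query mem[0x0b]=0x0d, mem[0x00]=0xf6, mem[0x24]=0x0d, mem[0x21]=0x6b

MEM[0x0b,0x00,0x24,0x21] = 0d f6 0d 6b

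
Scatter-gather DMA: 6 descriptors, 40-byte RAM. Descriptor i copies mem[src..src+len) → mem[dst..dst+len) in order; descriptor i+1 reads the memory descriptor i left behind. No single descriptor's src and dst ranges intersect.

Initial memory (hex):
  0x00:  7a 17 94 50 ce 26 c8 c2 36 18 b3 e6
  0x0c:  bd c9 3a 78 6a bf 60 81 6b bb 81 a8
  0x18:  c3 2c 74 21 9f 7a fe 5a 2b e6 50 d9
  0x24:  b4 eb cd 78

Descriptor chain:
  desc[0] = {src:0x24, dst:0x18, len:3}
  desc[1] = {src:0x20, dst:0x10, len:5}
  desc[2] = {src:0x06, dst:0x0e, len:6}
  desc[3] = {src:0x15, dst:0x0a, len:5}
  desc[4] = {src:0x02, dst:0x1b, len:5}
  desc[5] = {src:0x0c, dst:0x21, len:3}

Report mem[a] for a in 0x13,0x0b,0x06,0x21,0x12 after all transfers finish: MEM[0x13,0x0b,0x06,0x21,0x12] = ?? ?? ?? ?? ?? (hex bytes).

MEM[0x13,0x0b,0x06,0x21,0x12] = e6 81 c8 a8 b3

D0: mem[0x18..0x1a] <- [b4 eb cd]
D1: mem[0x10..0x14] <- [2b e6 50 d9 b4]
D2: mem[0x0e..0x13] <- [c8 c2 36 18 b3 e6]
D3: mem[0x0a..0x0e] <- [bb 81 a8 b4 eb]
D4: mem[0x1b..0x1f] <- [94 50 ce 26 c8]
D5: mem[0x21..0x23] <- [a8 b4 eb]
query mem[0x13]=0xe6, mem[0x0b]=0x81, mem[0x06]=0xc8, mem[0x21]=0xa8, mem[0x12]=0xb3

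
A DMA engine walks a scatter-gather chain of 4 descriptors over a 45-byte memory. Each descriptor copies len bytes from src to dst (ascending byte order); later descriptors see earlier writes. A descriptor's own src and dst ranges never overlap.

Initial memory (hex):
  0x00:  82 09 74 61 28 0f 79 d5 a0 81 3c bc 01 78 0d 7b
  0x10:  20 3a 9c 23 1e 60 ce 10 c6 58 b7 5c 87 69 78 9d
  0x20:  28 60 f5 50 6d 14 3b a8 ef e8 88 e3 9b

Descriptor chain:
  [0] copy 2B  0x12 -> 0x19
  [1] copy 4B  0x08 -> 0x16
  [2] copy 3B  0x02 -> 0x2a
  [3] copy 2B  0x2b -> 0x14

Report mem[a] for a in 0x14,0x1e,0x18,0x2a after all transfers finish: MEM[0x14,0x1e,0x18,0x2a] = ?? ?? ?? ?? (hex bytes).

MEM[0x14,0x1e,0x18,0x2a] = 61 78 3c 74

D0: mem[0x19..0x1a] <- [9c 23]
D1: mem[0x16..0x19] <- [a0 81 3c bc]
D2: mem[0x2a..0x2c] <- [74 61 28]
D3: mem[0x14..0x15] <- [61 28]
query mem[0x14]=0x61, mem[0x1e]=0x78, mem[0x18]=0x3c, mem[0x2a]=0x74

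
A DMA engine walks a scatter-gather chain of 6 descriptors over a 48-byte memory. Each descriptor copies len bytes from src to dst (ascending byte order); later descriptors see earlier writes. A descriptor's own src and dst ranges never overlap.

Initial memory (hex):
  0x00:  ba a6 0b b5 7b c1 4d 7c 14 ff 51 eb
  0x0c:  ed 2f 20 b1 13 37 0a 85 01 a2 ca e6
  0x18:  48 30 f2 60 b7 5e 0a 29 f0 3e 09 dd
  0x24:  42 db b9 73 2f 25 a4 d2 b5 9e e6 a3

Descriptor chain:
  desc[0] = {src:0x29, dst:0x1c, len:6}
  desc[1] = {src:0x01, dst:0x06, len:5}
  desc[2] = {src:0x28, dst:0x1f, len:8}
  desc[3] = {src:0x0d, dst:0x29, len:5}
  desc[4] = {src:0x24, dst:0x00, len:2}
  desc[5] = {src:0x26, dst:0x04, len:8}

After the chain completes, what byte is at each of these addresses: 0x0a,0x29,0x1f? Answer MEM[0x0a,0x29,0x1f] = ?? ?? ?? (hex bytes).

D0: mem[0x1c..0x21] <- [25 a4 d2 b5 9e e6]
D1: mem[0x06..0x0a] <- [a6 0b b5 7b c1]
D2: mem[0x1f..0x26] <- [2f 25 a4 d2 b5 9e e6 a3]
D3: mem[0x29..0x2d] <- [2f 20 b1 13 37]
D4: mem[0x00..0x01] <- [9e e6]
D5: mem[0x04..0x0b] <- [a3 73 2f 2f 20 b1 13 37]
query mem[0x0a]=0x13, mem[0x29]=0x2f, mem[0x1f]=0x2f

MEM[0x0a,0x29,0x1f] = 13 2f 2f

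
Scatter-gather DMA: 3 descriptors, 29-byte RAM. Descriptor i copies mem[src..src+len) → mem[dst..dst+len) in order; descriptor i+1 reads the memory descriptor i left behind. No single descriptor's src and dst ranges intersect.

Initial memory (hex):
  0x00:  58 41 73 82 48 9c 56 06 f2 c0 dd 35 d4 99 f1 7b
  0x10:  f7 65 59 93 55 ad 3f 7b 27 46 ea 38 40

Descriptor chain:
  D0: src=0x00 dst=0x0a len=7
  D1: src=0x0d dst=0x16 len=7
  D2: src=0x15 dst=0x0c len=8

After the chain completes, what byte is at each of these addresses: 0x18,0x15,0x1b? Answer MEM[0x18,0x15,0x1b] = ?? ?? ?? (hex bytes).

MEM[0x18,0x15,0x1b] = 9c ad 59

D0: mem[0x0a..0x10] <- [58 41 73 82 48 9c 56]
D1: mem[0x16..0x1c] <- [82 48 9c 56 65 59 93]
D2: mem[0x0c..0x13] <- [ad 82 48 9c 56 65 59 93]
query mem[0x18]=0x9c, mem[0x15]=0xad, mem[0x1b]=0x59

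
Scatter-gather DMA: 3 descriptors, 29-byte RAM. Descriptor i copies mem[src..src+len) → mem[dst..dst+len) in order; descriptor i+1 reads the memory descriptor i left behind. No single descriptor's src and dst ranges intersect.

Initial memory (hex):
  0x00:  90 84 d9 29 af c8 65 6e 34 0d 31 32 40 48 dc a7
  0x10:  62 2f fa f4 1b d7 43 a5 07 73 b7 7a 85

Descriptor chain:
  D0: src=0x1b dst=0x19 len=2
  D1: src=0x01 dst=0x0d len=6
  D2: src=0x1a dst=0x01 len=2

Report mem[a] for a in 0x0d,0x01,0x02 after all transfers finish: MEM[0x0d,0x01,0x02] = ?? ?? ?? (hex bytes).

[0] 0x1b->0x19 len=2 : 7a 85
[1] 0x01->0x0d len=6 : 84 d9 29 af c8 65
[2] 0x1a->0x01 len=2 : 85 7a
query mem[0x0d]=0x84, mem[0x01]=0x85, mem[0x02]=0x7a

MEM[0x0d,0x01,0x02] = 84 85 7a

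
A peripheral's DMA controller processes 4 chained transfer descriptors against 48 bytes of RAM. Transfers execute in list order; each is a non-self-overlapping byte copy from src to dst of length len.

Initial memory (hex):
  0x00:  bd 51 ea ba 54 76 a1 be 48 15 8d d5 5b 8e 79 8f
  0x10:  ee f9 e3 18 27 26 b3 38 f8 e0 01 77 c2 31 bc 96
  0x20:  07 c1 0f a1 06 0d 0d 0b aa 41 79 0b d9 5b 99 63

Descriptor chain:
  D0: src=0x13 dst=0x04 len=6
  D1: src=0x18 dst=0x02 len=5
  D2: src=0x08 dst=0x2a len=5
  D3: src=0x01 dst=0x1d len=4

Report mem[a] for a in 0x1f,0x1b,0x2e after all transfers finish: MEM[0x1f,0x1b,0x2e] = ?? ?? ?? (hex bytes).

D0: mem[0x04..0x09] <- [18 27 26 b3 38 f8]
D1: mem[0x02..0x06] <- [f8 e0 01 77 c2]
D2: mem[0x2a..0x2e] <- [38 f8 8d d5 5b]
D3: mem[0x1d..0x20] <- [51 f8 e0 01]
query mem[0x1f]=0xe0, mem[0x1b]=0x77, mem[0x2e]=0x5b

MEM[0x1f,0x1b,0x2e] = e0 77 5b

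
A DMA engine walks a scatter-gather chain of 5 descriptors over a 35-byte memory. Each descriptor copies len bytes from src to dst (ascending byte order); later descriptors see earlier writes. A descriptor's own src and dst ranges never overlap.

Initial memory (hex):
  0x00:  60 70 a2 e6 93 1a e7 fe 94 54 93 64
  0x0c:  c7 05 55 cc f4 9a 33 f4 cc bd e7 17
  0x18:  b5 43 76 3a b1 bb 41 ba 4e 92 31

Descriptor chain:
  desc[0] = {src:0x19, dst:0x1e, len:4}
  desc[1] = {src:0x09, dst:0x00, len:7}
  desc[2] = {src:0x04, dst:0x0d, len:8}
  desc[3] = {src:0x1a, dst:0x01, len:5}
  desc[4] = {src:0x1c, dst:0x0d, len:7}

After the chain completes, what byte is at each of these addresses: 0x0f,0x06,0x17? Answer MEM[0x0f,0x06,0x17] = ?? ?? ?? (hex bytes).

MEM[0x0f,0x06,0x17] = 43 cc 17

#0 dst[0x1e+4] := {0x43,0x76,0x3a,0xb1}
#1 dst[0x00+7] := {0x54,0x93,0x64,0xc7,0x05,0x55,0xcc}
#2 dst[0x0d+8] := {0x05,0x55,0xcc,0xfe,0x94,0x54,0x93,0x64}
#3 dst[0x01+5] := {0x76,0x3a,0xb1,0xbb,0x43}
#4 dst[0x0d+7] := {0xb1,0xbb,0x43,0x76,0x3a,0xb1,0x31}
query mem[0x0f]=0x43, mem[0x06]=0xcc, mem[0x17]=0x17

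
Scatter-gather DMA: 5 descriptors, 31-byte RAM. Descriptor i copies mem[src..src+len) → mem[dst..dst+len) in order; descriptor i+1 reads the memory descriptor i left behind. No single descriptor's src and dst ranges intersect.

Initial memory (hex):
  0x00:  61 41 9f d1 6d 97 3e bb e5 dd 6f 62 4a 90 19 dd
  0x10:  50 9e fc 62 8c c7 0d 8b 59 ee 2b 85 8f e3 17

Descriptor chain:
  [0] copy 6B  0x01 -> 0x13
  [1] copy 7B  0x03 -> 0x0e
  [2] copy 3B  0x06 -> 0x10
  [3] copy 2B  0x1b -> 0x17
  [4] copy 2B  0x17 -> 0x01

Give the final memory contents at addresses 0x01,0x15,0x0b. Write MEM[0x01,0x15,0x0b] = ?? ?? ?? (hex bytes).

MEM[0x01,0x15,0x0b] = 85 d1 62

[0] 0x01->0x13 len=6 : 41 9f d1 6d 97 3e
[1] 0x03->0x0e len=7 : d1 6d 97 3e bb e5 dd
[2] 0x06->0x10 len=3 : 3e bb e5
[3] 0x1b->0x17 len=2 : 85 8f
[4] 0x17->0x01 len=2 : 85 8f
query mem[0x01]=0x85, mem[0x15]=0xd1, mem[0x0b]=0x62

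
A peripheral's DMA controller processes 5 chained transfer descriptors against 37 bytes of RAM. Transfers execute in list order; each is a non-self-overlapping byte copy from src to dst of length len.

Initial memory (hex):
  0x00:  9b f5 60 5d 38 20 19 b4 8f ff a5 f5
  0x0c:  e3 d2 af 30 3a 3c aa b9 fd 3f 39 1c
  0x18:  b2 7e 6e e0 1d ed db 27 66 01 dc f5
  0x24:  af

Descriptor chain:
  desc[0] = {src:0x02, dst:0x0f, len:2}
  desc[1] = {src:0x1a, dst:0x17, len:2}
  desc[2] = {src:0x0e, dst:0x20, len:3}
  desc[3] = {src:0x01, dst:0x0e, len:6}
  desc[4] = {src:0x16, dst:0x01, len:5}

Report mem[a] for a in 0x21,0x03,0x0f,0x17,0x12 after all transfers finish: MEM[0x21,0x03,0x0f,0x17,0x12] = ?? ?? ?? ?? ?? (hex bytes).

#0 dst[0x0f+2] := {0x60,0x5d}
#1 dst[0x17+2] := {0x6e,0xe0}
#2 dst[0x20+3] := {0xaf,0x60,0x5d}
#3 dst[0x0e+6] := {0xf5,0x60,0x5d,0x38,0x20,0x19}
#4 dst[0x01+5] := {0x39,0x6e,0xe0,0x7e,0x6e}
query mem[0x21]=0x60, mem[0x03]=0xe0, mem[0x0f]=0x60, mem[0x17]=0x6e, mem[0x12]=0x20

MEM[0x21,0x03,0x0f,0x17,0x12] = 60 e0 60 6e 20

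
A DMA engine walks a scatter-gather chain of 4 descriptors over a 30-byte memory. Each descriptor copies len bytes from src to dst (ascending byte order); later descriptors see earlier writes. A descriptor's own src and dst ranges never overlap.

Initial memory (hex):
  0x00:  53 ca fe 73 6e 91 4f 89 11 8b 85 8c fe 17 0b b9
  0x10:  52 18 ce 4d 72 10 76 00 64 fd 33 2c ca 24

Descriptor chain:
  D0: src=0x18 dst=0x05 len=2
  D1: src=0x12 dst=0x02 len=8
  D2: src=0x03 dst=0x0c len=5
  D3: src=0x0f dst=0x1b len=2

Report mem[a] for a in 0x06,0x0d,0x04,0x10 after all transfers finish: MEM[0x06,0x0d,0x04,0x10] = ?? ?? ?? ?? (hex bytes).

MEM[0x06,0x0d,0x04,0x10] = 76 72 72 00

[0] 0x18->0x05 len=2 : 64 fd
[1] 0x12->0x02 len=8 : ce 4d 72 10 76 00 64 fd
[2] 0x03->0x0c len=5 : 4d 72 10 76 00
[3] 0x0f->0x1b len=2 : 76 00
query mem[0x06]=0x76, mem[0x0d]=0x72, mem[0x04]=0x72, mem[0x10]=0x00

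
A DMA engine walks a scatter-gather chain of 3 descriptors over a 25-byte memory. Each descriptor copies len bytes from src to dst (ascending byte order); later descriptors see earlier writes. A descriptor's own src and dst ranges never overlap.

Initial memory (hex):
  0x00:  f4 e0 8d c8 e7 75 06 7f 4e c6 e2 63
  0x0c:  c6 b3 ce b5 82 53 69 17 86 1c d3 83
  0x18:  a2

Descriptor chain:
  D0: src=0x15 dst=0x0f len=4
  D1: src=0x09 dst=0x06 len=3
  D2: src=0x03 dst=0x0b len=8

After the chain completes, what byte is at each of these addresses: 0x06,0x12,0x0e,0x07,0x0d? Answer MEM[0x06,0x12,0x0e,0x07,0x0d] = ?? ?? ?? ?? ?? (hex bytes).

  after D0: wrote 4B at 0x0f = 1cd383a2
  after D1: wrote 3B at 0x06 = c6e263
  after D2: wrote 8B at 0x0b = c8e775c6e263c6e2
query mem[0x06]=0xc6, mem[0x12]=0xe2, mem[0x0e]=0xc6, mem[0x07]=0xe2, mem[0x0d]=0x75

MEM[0x06,0x12,0x0e,0x07,0x0d] = c6 e2 c6 e2 75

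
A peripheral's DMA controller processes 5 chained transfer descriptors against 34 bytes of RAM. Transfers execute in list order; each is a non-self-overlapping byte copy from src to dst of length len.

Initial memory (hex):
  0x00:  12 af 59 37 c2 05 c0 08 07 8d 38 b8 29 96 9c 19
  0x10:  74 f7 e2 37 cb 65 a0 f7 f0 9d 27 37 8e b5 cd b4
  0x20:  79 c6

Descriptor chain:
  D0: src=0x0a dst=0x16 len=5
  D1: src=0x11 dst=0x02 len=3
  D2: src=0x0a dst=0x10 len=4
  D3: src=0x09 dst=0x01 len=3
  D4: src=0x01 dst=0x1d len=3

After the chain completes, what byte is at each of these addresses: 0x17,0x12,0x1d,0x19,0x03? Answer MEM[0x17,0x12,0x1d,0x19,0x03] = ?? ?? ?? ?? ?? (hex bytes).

MEM[0x17,0x12,0x1d,0x19,0x03] = b8 29 8d 96 b8

[0] 0x0a->0x16 len=5 : 38 b8 29 96 9c
[1] 0x11->0x02 len=3 : f7 e2 37
[2] 0x0a->0x10 len=4 : 38 b8 29 96
[3] 0x09->0x01 len=3 : 8d 38 b8
[4] 0x01->0x1d len=3 : 8d 38 b8
query mem[0x17]=0xb8, mem[0x12]=0x29, mem[0x1d]=0x8d, mem[0x19]=0x96, mem[0x03]=0xb8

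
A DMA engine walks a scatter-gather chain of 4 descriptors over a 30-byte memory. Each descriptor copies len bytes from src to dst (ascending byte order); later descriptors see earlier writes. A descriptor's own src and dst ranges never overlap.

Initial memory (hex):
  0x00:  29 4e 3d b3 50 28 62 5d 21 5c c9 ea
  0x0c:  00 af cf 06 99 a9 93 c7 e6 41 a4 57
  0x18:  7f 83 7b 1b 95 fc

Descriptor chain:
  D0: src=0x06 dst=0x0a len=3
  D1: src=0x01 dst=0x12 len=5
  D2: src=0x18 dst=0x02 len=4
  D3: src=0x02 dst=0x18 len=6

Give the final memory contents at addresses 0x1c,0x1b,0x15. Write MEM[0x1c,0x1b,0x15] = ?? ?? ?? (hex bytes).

MEM[0x1c,0x1b,0x15] = 62 1b 50

#0 dst[0x0a+3] := {0x62,0x5d,0x21}
#1 dst[0x12+5] := {0x4e,0x3d,0xb3,0x50,0x28}
#2 dst[0x02+4] := {0x7f,0x83,0x7b,0x1b}
#3 dst[0x18+6] := {0x7f,0x83,0x7b,0x1b,0x62,0x5d}
query mem[0x1c]=0x62, mem[0x1b]=0x1b, mem[0x15]=0x50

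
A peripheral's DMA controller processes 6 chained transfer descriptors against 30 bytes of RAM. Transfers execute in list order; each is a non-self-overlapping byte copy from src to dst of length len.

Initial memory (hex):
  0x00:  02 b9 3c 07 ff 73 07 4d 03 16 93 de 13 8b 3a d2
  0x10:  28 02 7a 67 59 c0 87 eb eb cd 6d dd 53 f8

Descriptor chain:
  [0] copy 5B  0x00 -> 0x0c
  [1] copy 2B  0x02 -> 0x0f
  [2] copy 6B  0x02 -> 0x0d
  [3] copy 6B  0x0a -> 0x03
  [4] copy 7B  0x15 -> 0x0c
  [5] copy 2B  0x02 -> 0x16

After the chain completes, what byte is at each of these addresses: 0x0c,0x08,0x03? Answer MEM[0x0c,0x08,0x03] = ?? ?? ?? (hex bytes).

[0] 0x00->0x0c len=5 : 02 b9 3c 07 ff
[1] 0x02->0x0f len=2 : 3c 07
[2] 0x02->0x0d len=6 : 3c 07 ff 73 07 4d
[3] 0x0a->0x03 len=6 : 93 de 02 3c 07 ff
[4] 0x15->0x0c len=7 : c0 87 eb eb cd 6d dd
[5] 0x02->0x16 len=2 : 3c 93
query mem[0x0c]=0xc0, mem[0x08]=0xff, mem[0x03]=0x93

MEM[0x0c,0x08,0x03] = c0 ff 93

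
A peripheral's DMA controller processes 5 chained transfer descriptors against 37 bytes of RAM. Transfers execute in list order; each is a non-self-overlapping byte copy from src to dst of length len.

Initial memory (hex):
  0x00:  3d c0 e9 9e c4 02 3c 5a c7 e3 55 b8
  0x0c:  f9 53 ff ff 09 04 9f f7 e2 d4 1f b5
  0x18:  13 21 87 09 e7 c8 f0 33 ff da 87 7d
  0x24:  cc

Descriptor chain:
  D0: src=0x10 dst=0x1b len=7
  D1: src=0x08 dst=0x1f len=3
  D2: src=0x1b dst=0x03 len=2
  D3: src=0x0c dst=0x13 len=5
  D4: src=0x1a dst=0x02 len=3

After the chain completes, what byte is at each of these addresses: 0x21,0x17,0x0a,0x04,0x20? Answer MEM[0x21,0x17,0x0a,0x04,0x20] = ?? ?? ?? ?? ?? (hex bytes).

D0: mem[0x1b..0x21] <- [09 04 9f f7 e2 d4 1f]
D1: mem[0x1f..0x21] <- [c7 e3 55]
D2: mem[0x03..0x04] <- [09 04]
D3: mem[0x13..0x17] <- [f9 53 ff ff 09]
D4: mem[0x02..0x04] <- [87 09 04]
query mem[0x21]=0x55, mem[0x17]=0x09, mem[0x0a]=0x55, mem[0x04]=0x04, mem[0x20]=0xe3

MEM[0x21,0x17,0x0a,0x04,0x20] = 55 09 55 04 e3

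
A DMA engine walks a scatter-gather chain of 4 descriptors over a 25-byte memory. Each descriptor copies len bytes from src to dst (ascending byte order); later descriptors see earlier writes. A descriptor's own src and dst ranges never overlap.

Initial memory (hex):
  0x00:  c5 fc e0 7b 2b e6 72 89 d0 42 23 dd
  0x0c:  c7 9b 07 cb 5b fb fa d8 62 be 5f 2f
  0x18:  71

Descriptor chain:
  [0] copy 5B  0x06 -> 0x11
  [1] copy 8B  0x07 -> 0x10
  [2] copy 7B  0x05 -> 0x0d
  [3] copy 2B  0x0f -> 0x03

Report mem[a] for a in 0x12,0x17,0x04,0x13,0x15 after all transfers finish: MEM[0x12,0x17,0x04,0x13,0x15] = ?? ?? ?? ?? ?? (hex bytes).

MEM[0x12,0x17,0x04,0x13,0x15] = 23 07 d0 dd c7

[0] 0x06->0x11 len=5 : 72 89 d0 42 23
[1] 0x07->0x10 len=8 : 89 d0 42 23 dd c7 9b 07
[2] 0x05->0x0d len=7 : e6 72 89 d0 42 23 dd
[3] 0x0f->0x03 len=2 : 89 d0
query mem[0x12]=0x23, mem[0x17]=0x07, mem[0x04]=0xd0, mem[0x13]=0xdd, mem[0x15]=0xc7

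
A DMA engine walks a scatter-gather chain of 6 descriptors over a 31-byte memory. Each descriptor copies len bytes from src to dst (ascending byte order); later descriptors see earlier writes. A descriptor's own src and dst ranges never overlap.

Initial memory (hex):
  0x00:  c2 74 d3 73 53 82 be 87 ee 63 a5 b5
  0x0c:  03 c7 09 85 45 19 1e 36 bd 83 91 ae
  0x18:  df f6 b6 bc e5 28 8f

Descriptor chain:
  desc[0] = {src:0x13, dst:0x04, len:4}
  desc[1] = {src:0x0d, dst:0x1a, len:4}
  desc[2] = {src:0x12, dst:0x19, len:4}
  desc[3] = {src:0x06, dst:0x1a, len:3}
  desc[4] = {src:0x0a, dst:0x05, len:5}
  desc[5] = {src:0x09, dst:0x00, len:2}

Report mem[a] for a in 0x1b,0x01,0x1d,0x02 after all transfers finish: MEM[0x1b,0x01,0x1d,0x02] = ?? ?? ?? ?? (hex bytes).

MEM[0x1b,0x01,0x1d,0x02] = 91 a5 45 d3

#0 dst[0x04+4] := {0x36,0xbd,0x83,0x91}
#1 dst[0x1a+4] := {0xc7,0x09,0x85,0x45}
#2 dst[0x19+4] := {0x1e,0x36,0xbd,0x83}
#3 dst[0x1a+3] := {0x83,0x91,0xee}
#4 dst[0x05+5] := {0xa5,0xb5,0x03,0xc7,0x09}
#5 dst[0x00+2] := {0x09,0xa5}
query mem[0x1b]=0x91, mem[0x01]=0xa5, mem[0x1d]=0x45, mem[0x02]=0xd3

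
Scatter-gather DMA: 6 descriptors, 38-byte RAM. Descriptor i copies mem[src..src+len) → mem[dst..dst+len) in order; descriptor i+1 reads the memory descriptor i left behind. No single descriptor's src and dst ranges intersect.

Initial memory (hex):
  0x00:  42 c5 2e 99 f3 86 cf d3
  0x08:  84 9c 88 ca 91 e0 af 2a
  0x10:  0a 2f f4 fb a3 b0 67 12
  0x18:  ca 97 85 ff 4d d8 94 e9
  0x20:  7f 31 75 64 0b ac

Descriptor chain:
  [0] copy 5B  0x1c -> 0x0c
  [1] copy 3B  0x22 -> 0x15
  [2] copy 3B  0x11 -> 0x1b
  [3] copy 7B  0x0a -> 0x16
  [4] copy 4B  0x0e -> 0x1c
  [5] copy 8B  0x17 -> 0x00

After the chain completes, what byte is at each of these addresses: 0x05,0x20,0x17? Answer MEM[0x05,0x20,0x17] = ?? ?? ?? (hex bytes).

MEM[0x05,0x20,0x17] = 94 7f ca

#0 dst[0x0c+5] := {0x4d,0xd8,0x94,0xe9,0x7f}
#1 dst[0x15+3] := {0x75,0x64,0x0b}
#2 dst[0x1b+3] := {0x2f,0xf4,0xfb}
#3 dst[0x16+7] := {0x88,0xca,0x4d,0xd8,0x94,0xe9,0x7f}
#4 dst[0x1c+4] := {0x94,0xe9,0x7f,0x2f}
#5 dst[0x00+8] := {0xca,0x4d,0xd8,0x94,0xe9,0x94,0xe9,0x7f}
query mem[0x05]=0x94, mem[0x20]=0x7f, mem[0x17]=0xca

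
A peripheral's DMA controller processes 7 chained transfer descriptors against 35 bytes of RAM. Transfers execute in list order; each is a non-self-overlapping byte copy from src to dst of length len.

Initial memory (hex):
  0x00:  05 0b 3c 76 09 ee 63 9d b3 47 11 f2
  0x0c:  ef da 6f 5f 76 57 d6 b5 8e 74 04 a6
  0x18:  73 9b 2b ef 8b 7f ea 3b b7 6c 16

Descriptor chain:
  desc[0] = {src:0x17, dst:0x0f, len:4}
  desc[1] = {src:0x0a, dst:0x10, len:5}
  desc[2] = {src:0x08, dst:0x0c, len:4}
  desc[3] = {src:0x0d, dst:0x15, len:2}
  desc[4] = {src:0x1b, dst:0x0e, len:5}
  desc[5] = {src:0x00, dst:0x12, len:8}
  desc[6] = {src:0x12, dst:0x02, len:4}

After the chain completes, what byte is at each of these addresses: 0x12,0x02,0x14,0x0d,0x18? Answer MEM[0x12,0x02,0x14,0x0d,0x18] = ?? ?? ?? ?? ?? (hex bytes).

[0] 0x17->0x0f len=4 : a6 73 9b 2b
[1] 0x0a->0x10 len=5 : 11 f2 ef da 6f
[2] 0x08->0x0c len=4 : b3 47 11 f2
[3] 0x0d->0x15 len=2 : 47 11
[4] 0x1b->0x0e len=5 : ef 8b 7f ea 3b
[5] 0x00->0x12 len=8 : 05 0b 3c 76 09 ee 63 9d
[6] 0x12->0x02 len=4 : 05 0b 3c 76
query mem[0x12]=0x05, mem[0x02]=0x05, mem[0x14]=0x3c, mem[0x0d]=0x47, mem[0x18]=0x63

MEM[0x12,0x02,0x14,0x0d,0x18] = 05 05 3c 47 63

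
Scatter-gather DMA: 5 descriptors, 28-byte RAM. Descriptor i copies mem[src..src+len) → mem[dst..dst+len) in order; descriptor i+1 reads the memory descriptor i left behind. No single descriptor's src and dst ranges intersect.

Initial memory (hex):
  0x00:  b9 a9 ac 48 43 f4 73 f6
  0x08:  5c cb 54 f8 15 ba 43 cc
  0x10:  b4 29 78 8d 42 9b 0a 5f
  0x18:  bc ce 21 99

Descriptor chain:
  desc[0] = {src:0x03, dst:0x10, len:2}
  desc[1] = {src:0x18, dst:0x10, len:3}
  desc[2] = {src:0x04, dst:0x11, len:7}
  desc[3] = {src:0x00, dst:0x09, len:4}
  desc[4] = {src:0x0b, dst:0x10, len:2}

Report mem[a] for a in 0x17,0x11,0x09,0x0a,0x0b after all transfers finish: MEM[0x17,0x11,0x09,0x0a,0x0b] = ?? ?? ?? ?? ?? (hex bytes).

  after D0: wrote 2B at 0x10 = 4843
  after D1: wrote 3B at 0x10 = bcce21
  after D2: wrote 7B at 0x11 = 43f473f65ccb54
  after D3: wrote 4B at 0x09 = b9a9ac48
  after D4: wrote 2B at 0x10 = ac48
query mem[0x17]=0x54, mem[0x11]=0x48, mem[0x09]=0xb9, mem[0x0a]=0xa9, mem[0x0b]=0xac

MEM[0x17,0x11,0x09,0x0a,0x0b] = 54 48 b9 a9 ac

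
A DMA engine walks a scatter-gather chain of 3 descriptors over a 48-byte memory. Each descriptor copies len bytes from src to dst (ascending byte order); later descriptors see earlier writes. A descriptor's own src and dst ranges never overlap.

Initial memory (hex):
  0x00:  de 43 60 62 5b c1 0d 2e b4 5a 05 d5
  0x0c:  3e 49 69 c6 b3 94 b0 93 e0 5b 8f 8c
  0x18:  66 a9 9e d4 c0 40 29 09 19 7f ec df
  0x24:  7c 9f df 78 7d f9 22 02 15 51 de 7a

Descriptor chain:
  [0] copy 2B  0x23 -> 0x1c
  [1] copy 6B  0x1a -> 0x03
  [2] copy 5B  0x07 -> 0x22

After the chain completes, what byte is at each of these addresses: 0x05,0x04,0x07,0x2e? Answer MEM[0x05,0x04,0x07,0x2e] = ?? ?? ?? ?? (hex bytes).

MEM[0x05,0x04,0x07,0x2e] = df d4 29 de

#0 dst[0x1c+2] := {0xdf,0x7c}
#1 dst[0x03+6] := {0x9e,0xd4,0xdf,0x7c,0x29,0x09}
#2 dst[0x22+5] := {0x29,0x09,0x5a,0x05,0xd5}
query mem[0x05]=0xdf, mem[0x04]=0xd4, mem[0x07]=0x29, mem[0x2e]=0xde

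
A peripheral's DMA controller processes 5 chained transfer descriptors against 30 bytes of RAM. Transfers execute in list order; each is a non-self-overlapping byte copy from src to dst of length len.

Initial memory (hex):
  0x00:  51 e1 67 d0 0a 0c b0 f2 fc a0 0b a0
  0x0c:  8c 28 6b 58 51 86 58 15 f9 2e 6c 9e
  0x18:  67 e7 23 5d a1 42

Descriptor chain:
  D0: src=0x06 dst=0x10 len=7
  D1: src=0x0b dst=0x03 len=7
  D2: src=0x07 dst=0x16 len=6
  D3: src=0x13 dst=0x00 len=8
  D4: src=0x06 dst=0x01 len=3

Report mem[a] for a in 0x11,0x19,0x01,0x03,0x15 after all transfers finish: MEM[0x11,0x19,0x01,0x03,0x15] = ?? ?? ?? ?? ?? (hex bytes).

MEM[0x11,0x19,0x01,0x03,0x15] = f2 0b 0b b0 a0

  after D0: wrote 7B at 0x10 = b0f2fca00ba08c
  after D1: wrote 7B at 0x03 = a08c286b58b0f2
  after D2: wrote 6B at 0x16 = 58b0f20ba08c
  after D3: wrote 8B at 0x00 = a00ba058b0f20ba0
  after D4: wrote 3B at 0x01 = 0ba0b0
query mem[0x11]=0xf2, mem[0x19]=0x0b, mem[0x01]=0x0b, mem[0x03]=0xb0, mem[0x15]=0xa0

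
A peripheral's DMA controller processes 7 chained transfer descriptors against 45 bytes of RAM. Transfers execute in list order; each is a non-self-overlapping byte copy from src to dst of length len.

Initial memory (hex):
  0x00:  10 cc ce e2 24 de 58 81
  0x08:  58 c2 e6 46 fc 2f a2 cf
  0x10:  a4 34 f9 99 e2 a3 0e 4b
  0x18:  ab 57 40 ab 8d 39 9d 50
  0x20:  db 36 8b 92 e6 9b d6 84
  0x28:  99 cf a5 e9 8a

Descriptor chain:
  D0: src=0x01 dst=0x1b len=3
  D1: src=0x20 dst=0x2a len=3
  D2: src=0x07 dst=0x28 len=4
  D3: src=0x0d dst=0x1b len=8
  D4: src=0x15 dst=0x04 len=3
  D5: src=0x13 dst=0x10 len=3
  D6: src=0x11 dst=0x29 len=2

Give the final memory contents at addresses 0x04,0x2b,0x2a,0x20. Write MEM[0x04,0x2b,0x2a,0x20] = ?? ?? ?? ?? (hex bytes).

MEM[0x04,0x2b,0x2a,0x20] = a3 e6 a3 f9

D0: mem[0x1b..0x1d] <- [cc ce e2]
D1: mem[0x2a..0x2c] <- [db 36 8b]
D2: mem[0x28..0x2b] <- [81 58 c2 e6]
D3: mem[0x1b..0x22] <- [2f a2 cf a4 34 f9 99 e2]
D4: mem[0x04..0x06] <- [a3 0e 4b]
D5: mem[0x10..0x12] <- [99 e2 a3]
D6: mem[0x29..0x2a] <- [e2 a3]
query mem[0x04]=0xa3, mem[0x2b]=0xe6, mem[0x2a]=0xa3, mem[0x20]=0xf9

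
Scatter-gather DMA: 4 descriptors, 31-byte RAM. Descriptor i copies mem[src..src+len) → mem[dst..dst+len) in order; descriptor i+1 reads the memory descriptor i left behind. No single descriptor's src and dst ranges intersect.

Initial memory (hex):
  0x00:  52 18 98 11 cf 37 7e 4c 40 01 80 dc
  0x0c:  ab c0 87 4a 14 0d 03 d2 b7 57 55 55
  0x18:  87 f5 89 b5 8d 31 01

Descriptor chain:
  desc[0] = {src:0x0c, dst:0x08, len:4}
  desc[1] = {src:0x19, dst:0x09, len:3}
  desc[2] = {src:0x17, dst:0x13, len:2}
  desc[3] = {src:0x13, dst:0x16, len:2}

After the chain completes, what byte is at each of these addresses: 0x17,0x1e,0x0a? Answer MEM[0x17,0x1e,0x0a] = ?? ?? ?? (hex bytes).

  after D0: wrote 4B at 0x08 = abc0874a
  after D1: wrote 3B at 0x09 = f589b5
  after D2: wrote 2B at 0x13 = 5587
  after D3: wrote 2B at 0x16 = 5587
query mem[0x17]=0x87, mem[0x1e]=0x01, mem[0x0a]=0x89

MEM[0x17,0x1e,0x0a] = 87 01 89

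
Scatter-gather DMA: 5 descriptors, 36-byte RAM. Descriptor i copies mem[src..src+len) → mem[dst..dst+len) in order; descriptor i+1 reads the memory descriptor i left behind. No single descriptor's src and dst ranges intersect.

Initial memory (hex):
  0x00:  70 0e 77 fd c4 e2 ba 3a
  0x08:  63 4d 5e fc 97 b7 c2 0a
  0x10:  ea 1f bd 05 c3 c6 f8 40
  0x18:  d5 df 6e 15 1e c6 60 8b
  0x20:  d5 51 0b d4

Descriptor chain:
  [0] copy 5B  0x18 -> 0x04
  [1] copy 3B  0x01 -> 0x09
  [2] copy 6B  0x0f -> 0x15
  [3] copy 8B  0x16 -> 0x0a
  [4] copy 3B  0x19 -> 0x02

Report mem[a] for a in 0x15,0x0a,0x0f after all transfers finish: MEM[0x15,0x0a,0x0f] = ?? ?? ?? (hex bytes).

#0 dst[0x04+5] := {0xd5,0xdf,0x6e,0x15,0x1e}
#1 dst[0x09+3] := {0x0e,0x77,0xfd}
#2 dst[0x15+6] := {0x0a,0xea,0x1f,0xbd,0x05,0xc3}
#3 dst[0x0a+8] := {0xea,0x1f,0xbd,0x05,0xc3,0x15,0x1e,0xc6}
#4 dst[0x02+3] := {0x05,0xc3,0x15}
query mem[0x15]=0x0a, mem[0x0a]=0xea, mem[0x0f]=0x15

MEM[0x15,0x0a,0x0f] = 0a ea 15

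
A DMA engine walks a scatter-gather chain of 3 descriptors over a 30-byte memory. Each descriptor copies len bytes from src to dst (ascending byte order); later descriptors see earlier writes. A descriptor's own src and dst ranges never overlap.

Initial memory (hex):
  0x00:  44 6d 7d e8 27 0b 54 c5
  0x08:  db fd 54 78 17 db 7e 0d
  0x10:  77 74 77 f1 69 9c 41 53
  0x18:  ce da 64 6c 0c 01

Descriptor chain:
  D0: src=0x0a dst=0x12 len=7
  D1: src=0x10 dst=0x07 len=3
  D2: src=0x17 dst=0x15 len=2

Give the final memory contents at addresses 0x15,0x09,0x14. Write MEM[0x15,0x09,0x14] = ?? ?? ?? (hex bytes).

D0: mem[0x12..0x18] <- [54 78 17 db 7e 0d 77]
D1: mem[0x07..0x09] <- [77 74 54]
D2: mem[0x15..0x16] <- [0d 77]
query mem[0x15]=0x0d, mem[0x09]=0x54, mem[0x14]=0x17

MEM[0x15,0x09,0x14] = 0d 54 17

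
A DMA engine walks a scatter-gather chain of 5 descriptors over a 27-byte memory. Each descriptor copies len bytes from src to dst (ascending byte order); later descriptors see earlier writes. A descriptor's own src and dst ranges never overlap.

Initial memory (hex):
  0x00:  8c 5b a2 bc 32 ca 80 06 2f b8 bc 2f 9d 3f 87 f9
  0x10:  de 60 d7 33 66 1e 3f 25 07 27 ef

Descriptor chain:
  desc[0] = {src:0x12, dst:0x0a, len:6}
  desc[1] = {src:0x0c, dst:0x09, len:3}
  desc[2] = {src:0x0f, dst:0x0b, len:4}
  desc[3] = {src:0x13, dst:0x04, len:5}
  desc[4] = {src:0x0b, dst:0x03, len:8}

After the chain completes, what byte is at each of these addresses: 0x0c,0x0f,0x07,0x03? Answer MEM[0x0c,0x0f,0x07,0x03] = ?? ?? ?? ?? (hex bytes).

MEM[0x0c,0x0f,0x07,0x03] = de 25 25 25

[0] 0x12->0x0a len=6 : d7 33 66 1e 3f 25
[1] 0x0c->0x09 len=3 : 66 1e 3f
[2] 0x0f->0x0b len=4 : 25 de 60 d7
[3] 0x13->0x04 len=5 : 33 66 1e 3f 25
[4] 0x0b->0x03 len=8 : 25 de 60 d7 25 de 60 d7
query mem[0x0c]=0xde, mem[0x0f]=0x25, mem[0x07]=0x25, mem[0x03]=0x25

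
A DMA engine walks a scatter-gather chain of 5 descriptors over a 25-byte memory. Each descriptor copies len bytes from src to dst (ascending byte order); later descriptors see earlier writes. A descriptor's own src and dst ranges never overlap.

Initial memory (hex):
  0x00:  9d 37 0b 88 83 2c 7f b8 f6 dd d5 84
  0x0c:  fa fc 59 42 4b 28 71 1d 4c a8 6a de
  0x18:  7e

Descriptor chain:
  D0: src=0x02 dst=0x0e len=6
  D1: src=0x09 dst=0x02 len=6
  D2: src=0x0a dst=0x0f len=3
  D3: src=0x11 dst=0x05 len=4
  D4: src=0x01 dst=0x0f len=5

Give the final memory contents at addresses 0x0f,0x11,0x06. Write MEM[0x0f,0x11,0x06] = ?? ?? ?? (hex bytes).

  after D0: wrote 6B at 0x0e = 0b88832c7fb8
  after D1: wrote 6B at 0x02 = ddd584fafc0b
  after D2: wrote 3B at 0x0f = d584fa
  after D3: wrote 4B at 0x05 = fa7fb84c
  after D4: wrote 5B at 0x0f = 37ddd584fa
query mem[0x0f]=0x37, mem[0x11]=0xd5, mem[0x06]=0x7f

MEM[0x0f,0x11,0x06] = 37 d5 7f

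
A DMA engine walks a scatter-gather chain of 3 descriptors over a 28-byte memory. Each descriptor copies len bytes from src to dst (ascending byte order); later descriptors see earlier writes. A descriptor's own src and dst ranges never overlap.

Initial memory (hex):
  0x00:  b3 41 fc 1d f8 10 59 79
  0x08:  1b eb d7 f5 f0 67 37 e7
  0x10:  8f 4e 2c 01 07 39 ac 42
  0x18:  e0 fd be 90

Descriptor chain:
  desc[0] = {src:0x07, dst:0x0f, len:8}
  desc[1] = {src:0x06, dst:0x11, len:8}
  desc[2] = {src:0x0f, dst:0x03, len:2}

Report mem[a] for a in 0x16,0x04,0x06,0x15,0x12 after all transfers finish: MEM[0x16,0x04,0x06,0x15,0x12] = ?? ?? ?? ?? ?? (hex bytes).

MEM[0x16,0x04,0x06,0x15,0x12] = f5 1b 59 d7 79

  after D0: wrote 8B at 0x0f = 791bebd7f5f06737
  after D1: wrote 8B at 0x11 = 59791bebd7f5f067
  after D2: wrote 2B at 0x03 = 791b
query mem[0x16]=0xf5, mem[0x04]=0x1b, mem[0x06]=0x59, mem[0x15]=0xd7, mem[0x12]=0x79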